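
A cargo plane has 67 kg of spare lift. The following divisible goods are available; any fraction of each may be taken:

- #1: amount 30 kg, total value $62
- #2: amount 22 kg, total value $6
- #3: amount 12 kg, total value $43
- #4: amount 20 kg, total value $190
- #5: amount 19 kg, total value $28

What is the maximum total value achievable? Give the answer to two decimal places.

302.37

Take in order of value per unit:
- #4 (190/20 per unit): all 20 → value 190, running total 190.00
- #3 (43/12 per unit): all 12 → value 43, running total 233.00
- #1 (62/30 per unit): all 30 → value 62, running total 295.00
- #5 (28/19 per unit): 5 of 19 → value 5×28/19 = 7.3684, running total 302.37
Total 302.37.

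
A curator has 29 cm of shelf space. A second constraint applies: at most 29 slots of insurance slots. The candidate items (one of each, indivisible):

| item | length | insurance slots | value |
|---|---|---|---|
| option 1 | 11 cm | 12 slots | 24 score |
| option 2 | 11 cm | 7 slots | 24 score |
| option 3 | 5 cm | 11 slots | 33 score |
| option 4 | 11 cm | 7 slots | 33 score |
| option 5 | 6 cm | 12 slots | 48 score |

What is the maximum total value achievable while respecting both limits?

105 score

Feasible sets respecting both limits:
- option 2+option 4+option 5: length 28, insurance slots 26, value 105
- option 2+option 3+option 4: length 27, insurance slots 25, value 90
- option 3+option 5: length 11, insurance slots 23, value 81
- option 4+option 5: length 17, insurance slots 19, value 81
Best: 105 score.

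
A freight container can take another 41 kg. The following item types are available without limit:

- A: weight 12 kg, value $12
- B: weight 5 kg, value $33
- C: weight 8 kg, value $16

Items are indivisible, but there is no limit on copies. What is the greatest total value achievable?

Best value-per-unit is B at 33/5, and filling with it alone uses weight 8×5=40. No mix of the others beats 8×33 = 264.

$264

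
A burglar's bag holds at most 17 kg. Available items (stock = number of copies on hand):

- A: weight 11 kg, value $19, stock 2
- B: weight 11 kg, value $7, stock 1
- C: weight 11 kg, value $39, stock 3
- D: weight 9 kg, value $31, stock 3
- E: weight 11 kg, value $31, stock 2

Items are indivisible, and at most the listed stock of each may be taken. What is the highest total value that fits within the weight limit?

$39

Top feasible selections:
- 1×C: weight 11, value 39
- 1×D: weight 9, value 31
- 1×E: weight 11, value 31
- 1×A: weight 11, value 19
Best: $39.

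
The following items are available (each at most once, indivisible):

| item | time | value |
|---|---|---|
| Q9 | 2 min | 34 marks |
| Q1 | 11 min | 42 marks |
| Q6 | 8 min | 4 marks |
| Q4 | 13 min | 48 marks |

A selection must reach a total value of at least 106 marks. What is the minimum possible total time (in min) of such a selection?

Subsets with value ≥ 106, sorted by total time:
- Q9+Q1+Q4: time 26, value 124
- Q9+Q1+Q6+Q4: time 34, value 128
Minimum time: 26 min.

26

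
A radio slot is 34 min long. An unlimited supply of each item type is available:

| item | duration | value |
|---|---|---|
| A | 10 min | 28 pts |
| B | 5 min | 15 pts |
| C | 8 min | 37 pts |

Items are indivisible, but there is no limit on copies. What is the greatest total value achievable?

148 pts

Best value-per-unit is C at 37/8, and filling with it alone uses duration 4×8=32. No mix of the others beats 4×37 = 148.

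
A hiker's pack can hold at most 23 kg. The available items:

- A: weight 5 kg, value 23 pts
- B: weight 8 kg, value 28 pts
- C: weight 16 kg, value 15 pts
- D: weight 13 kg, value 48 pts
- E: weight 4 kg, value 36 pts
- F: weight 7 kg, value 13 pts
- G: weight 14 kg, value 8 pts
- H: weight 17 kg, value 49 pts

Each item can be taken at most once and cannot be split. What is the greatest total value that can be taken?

Check high-value combinations within 23 kg:
- A+D+E: weight 5+13+4=22, value 23+48+36=107
- A+B+E: weight 5+8+4=17, value 23+28+36=87
- E+H: weight 4+17=21, value 36+49=85
- D+E: weight 13+4=17, value 48+36=84
Best: 107 pts.

107 pts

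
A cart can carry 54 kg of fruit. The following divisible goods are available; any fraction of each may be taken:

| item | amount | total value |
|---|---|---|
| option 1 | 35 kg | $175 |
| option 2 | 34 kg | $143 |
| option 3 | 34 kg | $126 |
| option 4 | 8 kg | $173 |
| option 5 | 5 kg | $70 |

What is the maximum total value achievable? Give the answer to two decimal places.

Take in order of value per unit:
- option 4 (173/8 per unit): all 8 → value 173, running total 173.00
- option 5 (70/5 per unit): all 5 → value 70, running total 243.00
- option 1 (175/35 per unit): all 35 → value 175, running total 418.00
- option 2 (143/34 per unit): 6 of 34 → value 6×143/34 = 25.2353, running total 443.24
Total 443.24.

443.24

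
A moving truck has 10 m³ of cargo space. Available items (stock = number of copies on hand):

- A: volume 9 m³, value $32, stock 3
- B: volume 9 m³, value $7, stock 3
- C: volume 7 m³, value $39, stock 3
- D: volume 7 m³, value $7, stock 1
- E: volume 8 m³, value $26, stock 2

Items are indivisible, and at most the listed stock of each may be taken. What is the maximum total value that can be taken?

Top feasible selections:
- 1×C: volume 7, value 39
- 1×A: volume 9, value 32
- 1×E: volume 8, value 26
Best: $39.

$39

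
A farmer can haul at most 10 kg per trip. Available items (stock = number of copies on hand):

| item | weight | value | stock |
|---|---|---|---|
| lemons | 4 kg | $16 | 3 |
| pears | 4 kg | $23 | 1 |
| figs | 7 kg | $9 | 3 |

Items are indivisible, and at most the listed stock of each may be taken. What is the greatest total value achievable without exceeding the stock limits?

$39

Top feasible selections:
- 1×lemons + 1×pears: weight 8, value 39
- 2×lemons: weight 8, value 32
- 1×pears: weight 4, value 23
Best: $39.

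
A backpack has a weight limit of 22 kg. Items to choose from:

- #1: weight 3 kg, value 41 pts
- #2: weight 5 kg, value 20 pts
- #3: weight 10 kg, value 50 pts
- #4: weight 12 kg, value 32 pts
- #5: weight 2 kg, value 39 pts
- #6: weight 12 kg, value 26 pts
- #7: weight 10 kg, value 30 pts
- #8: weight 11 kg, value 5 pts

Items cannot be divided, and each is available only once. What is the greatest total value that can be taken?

Check high-value combinations within 22 kg:
- #1+#2+#3+#5: weight 3+5+10+2=20, value 41+20+50+39=150
- #1+#2+#4+#5: weight 3+5+12+2=22, value 41+20+32+39=132
- #1+#3+#5: weight 3+10+2=15, value 41+50+39=130
- #1+#2+#5+#7: weight 3+5+2+10=20, value 41+20+39+30=130
Best: 150 pts.

150 pts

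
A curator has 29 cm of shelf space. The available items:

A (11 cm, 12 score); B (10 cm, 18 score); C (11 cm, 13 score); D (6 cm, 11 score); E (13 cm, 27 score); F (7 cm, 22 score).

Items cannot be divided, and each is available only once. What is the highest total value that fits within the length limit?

60 score

Check high-value combinations within 29 cm:
- D+E+F: length 6+13+7=26, value 11+27+22=60
- B+D+E: length 10+6+13=29, value 18+11+27=56
- B+C+F: length 10+11+7=28, value 18+13+22=53
- A+B+F: length 11+10+7=28, value 12+18+22=52
Best: 60 score.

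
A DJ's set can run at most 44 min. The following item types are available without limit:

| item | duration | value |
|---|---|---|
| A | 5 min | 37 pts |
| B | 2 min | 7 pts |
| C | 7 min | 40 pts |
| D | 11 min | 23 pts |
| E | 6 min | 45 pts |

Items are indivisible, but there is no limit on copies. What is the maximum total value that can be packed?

328 pts

Best value-per-unit is E at 45/6; filling with it alone gives 7×45 = 315.
Optimal mix: 4×A + 4×E → duration 44, value 328.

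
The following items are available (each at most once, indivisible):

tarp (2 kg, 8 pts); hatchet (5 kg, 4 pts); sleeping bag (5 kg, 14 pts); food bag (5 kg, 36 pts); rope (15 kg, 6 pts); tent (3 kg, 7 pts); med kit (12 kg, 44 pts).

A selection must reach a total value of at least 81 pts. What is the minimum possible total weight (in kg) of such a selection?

Subsets with value ≥ 81, sorted by total weight:
- tarp+food bag+med kit: weight 19, value 88
- food bag+tent+med kit: weight 20, value 87
- tarp+food bag+tent+med kit: weight 22, value 95
- sleeping bag+food bag+med kit: weight 22, value 94
Minimum weight: 19 kg.

19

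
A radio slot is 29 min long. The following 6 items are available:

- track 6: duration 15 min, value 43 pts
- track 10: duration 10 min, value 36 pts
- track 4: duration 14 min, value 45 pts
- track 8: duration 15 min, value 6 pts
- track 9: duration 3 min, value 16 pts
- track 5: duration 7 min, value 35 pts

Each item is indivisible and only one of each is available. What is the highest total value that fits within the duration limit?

Check high-value combinations within 29 min:
- track 10+track 4+track 9: duration 10+14+3=27, value 36+45+16=97
- track 4+track 9+track 5: duration 14+3+7=24, value 45+16+35=96
- track 6+track 10+track 9: duration 15+10+3=28, value 43+36+16=95
Best: 97 pts.

97 pts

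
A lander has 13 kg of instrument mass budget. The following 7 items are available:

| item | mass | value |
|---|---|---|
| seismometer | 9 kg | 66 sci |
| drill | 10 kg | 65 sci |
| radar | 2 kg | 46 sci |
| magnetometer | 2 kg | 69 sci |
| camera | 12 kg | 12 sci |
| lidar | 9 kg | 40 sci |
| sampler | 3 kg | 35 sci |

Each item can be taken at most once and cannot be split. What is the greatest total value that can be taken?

181 sci

Check high-value combinations within 13 kg:
- seismometer+radar+magnetometer: mass 9+2+2=13, value 66+46+69=181
- radar+magnetometer+lidar: mass 2+2+9=13, value 46+69+40=155
- radar+magnetometer+sampler: mass 2+2+3=7, value 46+69+35=150
- seismometer+magnetometer: mass 9+2=11, value 66+69=135
- drill+magnetometer: mass 10+2=12, value 65+69=134
Best: 181 sci.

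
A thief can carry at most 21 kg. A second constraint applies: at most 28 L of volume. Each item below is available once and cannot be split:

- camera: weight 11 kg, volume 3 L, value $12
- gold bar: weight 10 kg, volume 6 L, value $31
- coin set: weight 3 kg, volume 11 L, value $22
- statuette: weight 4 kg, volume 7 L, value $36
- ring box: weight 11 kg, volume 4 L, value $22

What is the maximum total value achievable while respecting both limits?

$89

Feasible sets respecting both limits:
- gold bar+coin set+statuette: weight 17, volume 24, value 89
- coin set+statuette+ring box: weight 18, volume 22, value 80
- camera+coin set+statuette: weight 18, volume 21, value 70
Best: $89.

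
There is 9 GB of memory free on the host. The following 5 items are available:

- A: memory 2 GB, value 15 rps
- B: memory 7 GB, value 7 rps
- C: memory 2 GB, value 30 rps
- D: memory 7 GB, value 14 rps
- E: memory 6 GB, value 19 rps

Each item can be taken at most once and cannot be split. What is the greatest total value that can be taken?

49 rps

Check high-value combinations within 9 GB:
- C+E: memory 2+6=8, value 30+19=49
- A+C: memory 2+2=4, value 15+30=45
- C+D: memory 2+7=9, value 30+14=44
- B+C: memory 7+2=9, value 7+30=37
- A+E: memory 2+6=8, value 15+19=34
Best: 49 rps.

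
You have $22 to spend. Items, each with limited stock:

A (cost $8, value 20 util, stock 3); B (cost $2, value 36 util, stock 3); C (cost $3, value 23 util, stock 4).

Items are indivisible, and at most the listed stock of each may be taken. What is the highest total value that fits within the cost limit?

200 util

Top feasible selections:
- 3×B + 4×C: cost 18, value 200
- 3×B + 3×C: cost 15, value 177
- 1×A + 3×B + 2×C: cost 20, value 174
Best: 200 util.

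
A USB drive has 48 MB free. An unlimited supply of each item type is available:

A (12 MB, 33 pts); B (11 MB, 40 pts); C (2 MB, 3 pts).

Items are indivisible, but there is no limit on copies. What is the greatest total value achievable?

166 pts

Best value-per-unit is B at 40/11; filling with it alone gives 4×40 = 160.
Optimal mix: 4×B + 2×C → size 48, value 166.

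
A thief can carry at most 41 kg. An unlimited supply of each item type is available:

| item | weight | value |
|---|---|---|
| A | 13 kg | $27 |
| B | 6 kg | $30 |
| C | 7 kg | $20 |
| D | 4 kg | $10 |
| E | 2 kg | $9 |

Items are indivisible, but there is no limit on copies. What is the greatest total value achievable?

Best value-per-unit is B at 30/6; filling with it alone gives 6×30 = 180.
Optimal mix: 6×B + 2×E → weight 40, value 198.

$198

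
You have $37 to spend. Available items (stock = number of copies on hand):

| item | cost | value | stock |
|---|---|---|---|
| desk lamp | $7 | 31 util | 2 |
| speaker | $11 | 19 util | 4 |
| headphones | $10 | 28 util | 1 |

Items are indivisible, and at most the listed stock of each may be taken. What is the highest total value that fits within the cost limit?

109 util

Best selections within cost 37 and stock limits:
- 2×desk lamp + 1×speaker + 1×headphones: cost 35, value 109
- 2×desk lamp + 2×speaker: cost 36, value 100
Best: 109 util.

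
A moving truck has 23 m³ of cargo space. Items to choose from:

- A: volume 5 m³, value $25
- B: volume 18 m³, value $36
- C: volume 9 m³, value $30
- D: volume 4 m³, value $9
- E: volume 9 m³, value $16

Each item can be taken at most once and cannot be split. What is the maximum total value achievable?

Check high-value combinations within 23 m³:
- A+C+E: volume 5+9+9=23, value 25+30+16=71
- A+C+D: volume 5+9+4=18, value 25+30+9=64
- A+B: volume 5+18=23, value 25+36=61
Best: $71.

$71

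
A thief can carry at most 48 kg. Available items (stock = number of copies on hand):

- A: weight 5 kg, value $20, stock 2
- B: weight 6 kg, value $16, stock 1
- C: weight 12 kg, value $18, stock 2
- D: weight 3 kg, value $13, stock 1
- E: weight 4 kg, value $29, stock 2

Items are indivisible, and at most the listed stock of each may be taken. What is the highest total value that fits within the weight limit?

Top feasible selections:
- 2×A + 1×B + 2×C + 2×E: weight 48, value 150
- 2×A + 2×C + 1×D + 2×E: weight 45, value 147
- 2×A + 1×B + 1×C + 1×D + 2×E: weight 39, value 145
- 1×A + 1×B + 2×C + 1×D + 2×E: weight 46, value 143
Best: $150.

$150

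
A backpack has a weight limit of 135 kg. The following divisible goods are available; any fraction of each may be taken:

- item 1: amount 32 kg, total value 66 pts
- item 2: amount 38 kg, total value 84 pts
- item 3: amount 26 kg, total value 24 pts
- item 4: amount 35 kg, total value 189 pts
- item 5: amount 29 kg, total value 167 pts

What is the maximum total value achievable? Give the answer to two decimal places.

Take in order of value per unit:
- item 5 (167/29 per unit): all 29 → value 167, running total 167.00
- item 4 (189/35 per unit): all 35 → value 189, running total 356.00
- item 2 (84/38 per unit): all 38 → value 84, running total 440.00
- item 1 (66/32 per unit): all 32 → value 66, running total 506.00
- item 3 (24/26 per unit): 1 of 26 → value 1×24/26 = 0.9231, running total 506.92
Total 506.92.

506.92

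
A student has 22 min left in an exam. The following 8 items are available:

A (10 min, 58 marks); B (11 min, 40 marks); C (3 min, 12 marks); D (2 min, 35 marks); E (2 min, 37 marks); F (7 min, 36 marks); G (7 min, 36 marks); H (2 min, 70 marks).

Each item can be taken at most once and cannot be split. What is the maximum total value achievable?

Check high-value combinations within 22 min:
- D+E+F+G+H: time 2+2+7+7+2=20, value 35+37+36+36+70=214
- A+C+D+E+H: time 10+3+2+2+2=19, value 58+12+35+37+70=212
- A+E+F+H: time 10+2+7+2=21, value 58+37+36+70=201
- A+E+G+H: time 10+2+7+2=21, value 58+37+36+70=201
- A+D+E+H: time 10+2+2+2=16, value 58+35+37+70=200
Best: 214 marks.

214 marks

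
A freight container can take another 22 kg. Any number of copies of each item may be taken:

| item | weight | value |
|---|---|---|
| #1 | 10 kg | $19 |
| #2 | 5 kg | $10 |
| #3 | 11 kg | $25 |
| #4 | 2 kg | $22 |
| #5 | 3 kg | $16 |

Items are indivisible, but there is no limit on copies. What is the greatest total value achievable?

$242

Best value-per-unit is #4 at 22/2, and filling with it alone uses weight 11×2=22. No mix of the others beats 11×22 = 242.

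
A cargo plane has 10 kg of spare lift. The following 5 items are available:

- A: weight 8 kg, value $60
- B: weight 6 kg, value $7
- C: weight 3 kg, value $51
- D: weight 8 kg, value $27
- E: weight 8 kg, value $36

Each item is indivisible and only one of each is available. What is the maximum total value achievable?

$60

Check high-value combinations within 10 kg:
- A: weight 8, value 60
- B+C: weight 6+3=9, value 7+51=58
- C: weight 3, value 51
- E: weight 8, value 36
Best: $60.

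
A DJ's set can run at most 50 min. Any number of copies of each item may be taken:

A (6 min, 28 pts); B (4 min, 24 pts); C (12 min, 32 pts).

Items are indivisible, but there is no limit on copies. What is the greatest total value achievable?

Best value-per-unit is B at 24/4; filling with it alone gives 12×24 = 288.
Optimal mix: 1×A + 11×B → duration 50, value 292.

292 pts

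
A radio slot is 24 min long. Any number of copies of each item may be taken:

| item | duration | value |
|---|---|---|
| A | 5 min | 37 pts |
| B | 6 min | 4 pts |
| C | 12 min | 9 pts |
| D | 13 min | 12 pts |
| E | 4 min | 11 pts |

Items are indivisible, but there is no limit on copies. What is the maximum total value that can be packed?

Best value-per-unit is A at 37/5; filling with it alone gives 4×37 = 148.
Optimal mix: 4×A + 1×E → duration 24, value 159.

159 pts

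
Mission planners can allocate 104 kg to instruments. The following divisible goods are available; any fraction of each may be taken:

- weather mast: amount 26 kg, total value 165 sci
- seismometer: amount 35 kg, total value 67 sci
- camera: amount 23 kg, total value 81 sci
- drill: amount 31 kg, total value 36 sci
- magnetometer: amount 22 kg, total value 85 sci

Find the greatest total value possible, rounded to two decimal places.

Take in order of value per unit:
- weather mast (165/26 per unit): all 26 → value 165, running total 165.00
- magnetometer (85/22 per unit): all 22 → value 85, running total 250.00
- camera (81/23 per unit): all 23 → value 81, running total 331.00
- seismometer (67/35 per unit): 33 of 35 → value 33×67/35 = 63.1714, running total 394.17
Total 394.17.

394.17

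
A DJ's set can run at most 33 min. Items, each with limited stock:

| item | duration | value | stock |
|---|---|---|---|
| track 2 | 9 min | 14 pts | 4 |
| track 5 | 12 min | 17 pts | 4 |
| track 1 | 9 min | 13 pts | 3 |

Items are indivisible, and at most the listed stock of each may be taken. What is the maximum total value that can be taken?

Top feasible selections:
- 1×track 2 + 2×track 5: duration 33, value 48
- 2×track 5 + 1×track 1: duration 33, value 47
Best: 48 pts.

48 pts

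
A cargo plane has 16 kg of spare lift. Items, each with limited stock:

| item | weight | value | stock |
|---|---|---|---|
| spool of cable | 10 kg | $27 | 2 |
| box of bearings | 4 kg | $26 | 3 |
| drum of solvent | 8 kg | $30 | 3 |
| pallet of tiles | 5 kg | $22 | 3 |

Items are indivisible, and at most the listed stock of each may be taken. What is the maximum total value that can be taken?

Best selections within weight 16 and stock limits:
- 2×box of bearings + 1×drum of solvent: weight 16, value 82
- 3×box of bearings: weight 12, value 78
- 2×box of bearings + 1×pallet of tiles: weight 13, value 74
- 1×box of bearings + 2×pallet of tiles: weight 14, value 70
Best: $82.

$82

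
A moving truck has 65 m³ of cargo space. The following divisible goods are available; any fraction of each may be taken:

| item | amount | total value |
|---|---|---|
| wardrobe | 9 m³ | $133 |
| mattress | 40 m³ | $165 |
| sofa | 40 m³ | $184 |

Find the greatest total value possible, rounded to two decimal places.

383.00

Take in order of value per unit:
- wardrobe (133/9 per unit): all 9 → value 133, running total 133.00
- sofa (184/40 per unit): all 40 → value 184, running total 317.00
- mattress (165/40 per unit): 16 of 40 → value 16×165/40 = 66.0000, running total 383.00
Total 383.00.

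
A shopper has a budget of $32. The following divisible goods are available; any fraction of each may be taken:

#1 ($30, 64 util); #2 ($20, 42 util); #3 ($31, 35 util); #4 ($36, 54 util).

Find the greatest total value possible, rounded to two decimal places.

68.20

Take in order of value per unit:
- #1 (64/30 per unit): all 30 → value 64, running total 64.00
- #2 (42/20 per unit): 2 of 20 → value 2×42/20 = 4.2000, running total 68.20
Total 68.20.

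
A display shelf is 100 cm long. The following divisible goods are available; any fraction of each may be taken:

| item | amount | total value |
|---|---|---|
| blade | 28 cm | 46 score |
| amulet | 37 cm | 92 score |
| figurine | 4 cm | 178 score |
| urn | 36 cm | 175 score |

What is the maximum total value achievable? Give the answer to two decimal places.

482.79

Take in order of value per unit:
- figurine (178/4 per unit): all 4 → value 178, running total 178.00
- urn (175/36 per unit): all 36 → value 175, running total 353.00
- amulet (92/37 per unit): all 37 → value 92, running total 445.00
- blade (46/28 per unit): 23 of 28 → value 23×46/28 = 37.7857, running total 482.79
Total 482.79.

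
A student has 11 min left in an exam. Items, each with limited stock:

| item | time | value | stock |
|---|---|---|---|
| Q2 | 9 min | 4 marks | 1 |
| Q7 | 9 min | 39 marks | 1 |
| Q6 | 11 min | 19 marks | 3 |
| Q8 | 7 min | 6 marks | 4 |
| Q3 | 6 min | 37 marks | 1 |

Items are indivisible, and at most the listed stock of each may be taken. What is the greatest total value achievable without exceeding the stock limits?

Top feasible selections:
- 1×Q7: time 9, value 39
- 1×Q3: time 6, value 37
Best: 39 marks.

39 marks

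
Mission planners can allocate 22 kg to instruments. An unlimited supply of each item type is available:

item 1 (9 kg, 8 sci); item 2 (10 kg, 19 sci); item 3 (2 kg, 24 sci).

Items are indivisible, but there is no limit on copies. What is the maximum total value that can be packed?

264 sci

Best value-per-unit is item 3 at 24/2, and filling with it alone uses mass 11×2=22. No mix of the others beats 11×24 = 264.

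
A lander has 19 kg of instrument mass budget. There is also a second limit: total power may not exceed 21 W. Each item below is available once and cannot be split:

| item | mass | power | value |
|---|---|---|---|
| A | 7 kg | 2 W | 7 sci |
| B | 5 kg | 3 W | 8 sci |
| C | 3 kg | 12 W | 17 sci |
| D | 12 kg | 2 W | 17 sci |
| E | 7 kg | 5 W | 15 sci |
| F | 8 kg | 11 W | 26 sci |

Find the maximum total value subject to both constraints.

Feasible sets respecting both limits:
- E+F: mass 15, power 16, value 41
- B+C+E: mass 15, power 20, value 40
- A+C+E: mass 17, power 19, value 39
- C+D: mass 15, power 14, value 34
Best: 41 sci.

41 sci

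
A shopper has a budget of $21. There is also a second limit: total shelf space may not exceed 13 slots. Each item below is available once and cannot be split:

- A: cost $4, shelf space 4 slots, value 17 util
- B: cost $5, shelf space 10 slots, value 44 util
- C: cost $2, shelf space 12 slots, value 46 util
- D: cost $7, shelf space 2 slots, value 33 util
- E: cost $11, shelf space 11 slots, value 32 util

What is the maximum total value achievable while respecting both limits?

77 util

Feasible sets respecting both limits:
- B+D: cost 12, shelf space 12, value 77
- D+E: cost 18, shelf space 13, value 65
- A+D: cost 11, shelf space 6, value 50
Best: 77 util.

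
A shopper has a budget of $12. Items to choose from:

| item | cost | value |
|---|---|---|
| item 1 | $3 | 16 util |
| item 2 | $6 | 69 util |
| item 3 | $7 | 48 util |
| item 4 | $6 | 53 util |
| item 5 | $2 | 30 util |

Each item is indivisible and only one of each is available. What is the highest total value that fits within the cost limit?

Check high-value combinations within $12:
- item 2+item 4: cost 6+6=12, value 69+53=122
- item 1+item 2+item 5: cost 3+6+2=11, value 16+69+30=115
- item 2+item 5: cost 6+2=8, value 69+30=99
- item 1+item 4+item 5: cost 3+6+2=11, value 16+53+30=99
Best: 122 util.

122 util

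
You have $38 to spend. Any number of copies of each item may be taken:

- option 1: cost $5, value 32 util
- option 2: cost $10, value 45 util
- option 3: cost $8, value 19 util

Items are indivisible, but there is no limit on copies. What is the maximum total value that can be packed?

224 util

Best value-per-unit is option 1 at 32/5, and filling with it alone uses cost 7×5=35. No mix of the others beats 7×32 = 224.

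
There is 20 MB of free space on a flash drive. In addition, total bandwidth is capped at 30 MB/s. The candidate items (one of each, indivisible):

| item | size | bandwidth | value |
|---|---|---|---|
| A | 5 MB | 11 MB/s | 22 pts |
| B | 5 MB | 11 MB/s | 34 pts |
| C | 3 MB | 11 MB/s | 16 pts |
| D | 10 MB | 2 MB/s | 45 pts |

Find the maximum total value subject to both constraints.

101 pts

Feasible sets respecting both limits:
- A+B+D: size 20, bandwidth 24, value 101
- B+C+D: size 18, bandwidth 24, value 95
- A+C+D: size 18, bandwidth 24, value 83
- B+D: size 15, bandwidth 13, value 79
Best: 101 pts.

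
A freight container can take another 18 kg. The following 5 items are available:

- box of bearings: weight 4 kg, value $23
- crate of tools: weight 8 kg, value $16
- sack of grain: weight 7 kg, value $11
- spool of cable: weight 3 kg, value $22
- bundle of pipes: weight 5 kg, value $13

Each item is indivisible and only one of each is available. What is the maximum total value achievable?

Check high-value combinations within 18 kg:
- box of bearings+crate of tools+spool of cable: weight 4+8+3=15, value 23+16+22=61
- box of bearings+spool of cable+bundle of pipes: weight 4+3+5=12, value 23+22+13=58
- box of bearings+sack of grain+spool of cable: weight 4+7+3=14, value 23+11+22=56
- box of bearings+crate of tools+bundle of pipes: weight 4+8+5=17, value 23+16+13=52
Best: $61.

$61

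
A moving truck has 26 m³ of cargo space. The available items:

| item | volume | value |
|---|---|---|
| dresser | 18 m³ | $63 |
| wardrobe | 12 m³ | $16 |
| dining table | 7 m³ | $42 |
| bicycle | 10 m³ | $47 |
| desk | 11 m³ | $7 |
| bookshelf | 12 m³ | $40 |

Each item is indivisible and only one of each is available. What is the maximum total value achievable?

Check high-value combinations within 26 m³:
- dresser+dining table: volume 18+7=25, value 63+42=105
- dining table+bicycle: volume 7+10=17, value 42+47=89
- bicycle+bookshelf: volume 10+12=22, value 47+40=87
- dining table+bookshelf: volume 7+12=19, value 42+40=82
Best: $105.

$105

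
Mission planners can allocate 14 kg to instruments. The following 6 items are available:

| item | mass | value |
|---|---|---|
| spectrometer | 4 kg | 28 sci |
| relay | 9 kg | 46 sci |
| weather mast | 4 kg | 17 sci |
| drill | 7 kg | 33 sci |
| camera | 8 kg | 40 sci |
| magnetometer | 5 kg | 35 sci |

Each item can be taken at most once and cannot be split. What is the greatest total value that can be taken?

Check high-value combinations within 14 kg:
- relay+magnetometer: mass 9+5=14, value 46+35=81
- spectrometer+weather mast+magnetometer: mass 4+4+5=13, value 28+17+35=80
- camera+magnetometer: mass 8+5=13, value 40+35=75
Best: 81 sci.

81 sci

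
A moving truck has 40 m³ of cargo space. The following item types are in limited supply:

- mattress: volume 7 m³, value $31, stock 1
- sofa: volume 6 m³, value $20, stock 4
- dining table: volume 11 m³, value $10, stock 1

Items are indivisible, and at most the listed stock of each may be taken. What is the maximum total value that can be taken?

$111

Top feasible selections:
- 1×mattress + 4×sofa: volume 31, value 111
- 1×mattress + 3×sofa + 1×dining table: volume 36, value 101
- 1×mattress + 3×sofa: volume 25, value 91
- 4×sofa + 1×dining table: volume 35, value 90
Best: $111.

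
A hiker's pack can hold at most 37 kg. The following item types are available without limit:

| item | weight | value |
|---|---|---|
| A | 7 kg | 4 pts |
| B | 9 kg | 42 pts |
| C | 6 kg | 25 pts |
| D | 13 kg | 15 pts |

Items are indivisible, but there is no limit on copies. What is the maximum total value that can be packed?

168 pts

Best value-per-unit is B at 42/9, and filling with it alone uses weight 4×9=36. No mix of the others beats 4×42 = 168.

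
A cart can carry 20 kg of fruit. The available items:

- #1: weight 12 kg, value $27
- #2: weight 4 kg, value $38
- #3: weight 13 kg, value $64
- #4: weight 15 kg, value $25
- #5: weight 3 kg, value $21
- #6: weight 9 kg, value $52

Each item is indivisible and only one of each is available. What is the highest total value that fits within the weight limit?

$123

Check high-value combinations within 20 kg:
- #2+#3+#5: weight 4+13+3=20, value 38+64+21=123
- #2+#5+#6: weight 4+3+9=16, value 38+21+52=111
- #2+#3: weight 4+13=17, value 38+64=102
Best: $123.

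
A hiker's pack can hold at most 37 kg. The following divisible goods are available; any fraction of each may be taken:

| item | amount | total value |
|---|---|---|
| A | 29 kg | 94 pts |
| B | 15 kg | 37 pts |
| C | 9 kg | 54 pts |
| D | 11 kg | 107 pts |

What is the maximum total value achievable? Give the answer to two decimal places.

Take in order of value per unit:
- D (107/11 per unit): all 11 → value 107, running total 107.00
- C (54/9 per unit): all 9 → value 54, running total 161.00
- A (94/29 per unit): 17 of 29 → value 17×94/29 = 55.1034, running total 216.10
Total 216.10.

216.10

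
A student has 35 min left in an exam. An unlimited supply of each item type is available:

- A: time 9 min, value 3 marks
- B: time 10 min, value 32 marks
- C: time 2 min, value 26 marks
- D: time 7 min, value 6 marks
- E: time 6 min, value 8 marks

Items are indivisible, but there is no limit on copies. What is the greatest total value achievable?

Best value-per-unit is C at 26/2, and filling with it alone uses time 17×2=34. No mix of the others beats 17×26 = 442.

442 marks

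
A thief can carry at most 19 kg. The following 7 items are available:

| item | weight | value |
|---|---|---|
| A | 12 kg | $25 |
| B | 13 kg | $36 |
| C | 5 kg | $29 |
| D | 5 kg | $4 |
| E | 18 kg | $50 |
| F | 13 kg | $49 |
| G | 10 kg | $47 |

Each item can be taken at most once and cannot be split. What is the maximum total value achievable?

$78

This is a 0/1 knapsack; check combinations near the capacity.
- C+F: weight 5+13=18, value 29+49=78
- C+G: weight 5+10=15, value 29+47=76
- B+C: weight 13+5=18, value 36+29=65
Best: $78.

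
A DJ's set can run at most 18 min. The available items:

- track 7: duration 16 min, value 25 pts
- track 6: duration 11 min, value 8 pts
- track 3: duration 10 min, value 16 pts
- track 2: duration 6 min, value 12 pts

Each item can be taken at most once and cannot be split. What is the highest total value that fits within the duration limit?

28 pts

Check high-value combinations within 18 min:
- track 3+track 2: duration 10+6=16, value 16+12=28
- track 7: duration 16, value 25
- track 6+track 2: duration 11+6=17, value 8+12=20
- track 3: duration 10, value 16
- track 2: duration 6, value 12
Best: 28 pts.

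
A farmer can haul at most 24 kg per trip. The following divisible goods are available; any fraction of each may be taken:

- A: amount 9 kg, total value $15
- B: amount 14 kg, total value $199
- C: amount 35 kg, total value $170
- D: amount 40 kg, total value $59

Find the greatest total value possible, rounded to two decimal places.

247.57

Take in order of value per unit:
- B (199/14 per unit): all 14 → value 199, running total 199.00
- C (170/35 per unit): 10 of 35 → value 10×170/35 = 48.5714, running total 247.57
Total 247.57.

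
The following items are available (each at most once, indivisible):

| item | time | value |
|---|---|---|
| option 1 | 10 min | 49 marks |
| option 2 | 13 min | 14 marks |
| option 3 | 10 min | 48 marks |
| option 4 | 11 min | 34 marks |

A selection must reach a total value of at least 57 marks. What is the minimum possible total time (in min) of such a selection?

20

Subsets with value ≥ 57, sorted by total time:
- option 1+option 3: time 20, value 97
- option 1+option 4: time 21, value 83
Minimum time: 20 min.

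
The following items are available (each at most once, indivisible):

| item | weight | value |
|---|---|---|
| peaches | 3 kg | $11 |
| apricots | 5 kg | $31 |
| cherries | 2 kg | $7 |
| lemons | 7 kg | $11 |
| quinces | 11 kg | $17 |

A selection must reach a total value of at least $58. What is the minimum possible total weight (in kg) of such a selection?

17

Subsets with value ≥ 58, sorted by total weight:
- peaches+apricots+cherries+lemons: weight 17, value 60
- peaches+apricots+quinces: weight 19, value 59
Minimum weight: 17 kg.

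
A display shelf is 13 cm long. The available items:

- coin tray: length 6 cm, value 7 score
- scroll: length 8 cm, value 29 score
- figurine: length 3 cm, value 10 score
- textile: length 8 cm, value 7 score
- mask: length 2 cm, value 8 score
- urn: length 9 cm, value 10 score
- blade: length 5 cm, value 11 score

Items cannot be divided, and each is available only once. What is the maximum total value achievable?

Check high-value combinations within 13 cm:
- scroll+figurine+mask: length 8+3+2=13, value 29+10+8=47
- scroll+blade: length 8+5=13, value 29+11=40
- scroll+figurine: length 8+3=11, value 29+10=39
- scroll+mask: length 8+2=10, value 29+8=37
- scroll: length 8, value 29
Best: 47 score.

47 score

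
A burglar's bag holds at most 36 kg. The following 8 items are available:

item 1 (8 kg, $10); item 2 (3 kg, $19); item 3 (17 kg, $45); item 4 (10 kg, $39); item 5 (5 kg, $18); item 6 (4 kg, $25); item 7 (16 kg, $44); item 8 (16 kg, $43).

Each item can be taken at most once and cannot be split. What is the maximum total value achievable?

$128

Check high-value combinations within 36 kg:
- item 2+item 3+item 4+item 6: weight 3+17+10+4=34, value 19+45+39+25=128
- item 2+item 4+item 6+item 7: weight 3+10+4+16=33, value 19+39+25+44=127
- item 3+item 4+item 5+item 6: weight 17+10+5+4=36, value 45+39+18+25=127
- item 2+item 4+item 6+item 8: weight 3+10+4+16=33, value 19+39+25+43=126
- item 4+item 5+item 6+item 7: weight 10+5+4+16=35, value 39+18+25+44=126
Best: $128.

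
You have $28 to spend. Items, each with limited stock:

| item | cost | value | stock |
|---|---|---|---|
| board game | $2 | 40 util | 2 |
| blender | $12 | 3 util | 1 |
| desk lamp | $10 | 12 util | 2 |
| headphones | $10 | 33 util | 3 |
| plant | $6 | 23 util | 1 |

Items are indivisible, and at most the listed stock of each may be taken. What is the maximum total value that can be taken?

146 util

Best selections within cost 28 and stock limits:
- 2×board game + 2×headphones: cost 24, value 146
- 2×board game + 1×headphones + 1×plant: cost 20, value 136
Best: 146 util.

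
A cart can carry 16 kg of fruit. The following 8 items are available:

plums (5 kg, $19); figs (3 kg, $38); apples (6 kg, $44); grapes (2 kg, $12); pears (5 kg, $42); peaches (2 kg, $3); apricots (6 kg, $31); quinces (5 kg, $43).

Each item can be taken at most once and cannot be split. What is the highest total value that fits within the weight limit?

$137

Check high-value combinations within 16 kg:
- figs+apples+grapes+quinces: weight 3+6+2+5=16, value 38+44+12+43=137
- figs+apples+grapes+pears: weight 3+6+2+5=16, value 38+44+12+42=136
- figs+grapes+pears+quinces: weight 3+2+5+5=15, value 38+12+42+43=135
Best: $137.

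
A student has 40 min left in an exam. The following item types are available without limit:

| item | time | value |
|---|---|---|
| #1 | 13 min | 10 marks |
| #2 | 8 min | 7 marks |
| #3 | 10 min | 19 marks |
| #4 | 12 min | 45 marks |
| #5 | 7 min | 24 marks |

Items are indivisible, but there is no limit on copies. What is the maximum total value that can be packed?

Best value-per-unit is #4 at 45/12; filling with it alone gives 3×45 = 135.
Optimal mix: 1×#4 + 4×#5 → time 40, value 141.

141 marks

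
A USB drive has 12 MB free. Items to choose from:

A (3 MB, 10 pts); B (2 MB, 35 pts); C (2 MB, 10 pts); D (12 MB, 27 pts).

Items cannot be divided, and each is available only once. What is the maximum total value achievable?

This is a 0/1 knapsack; check combinations near the capacity.
- A+B+C: size 3+2+2=7, value 10+35+10=55
- B+C: size 2+2=4, value 35+10=45
- A+B: size 3+2=5, value 10+35=45
- B: size 2, value 35
- D: size 12, value 27
Best: 55 pts.

55 pts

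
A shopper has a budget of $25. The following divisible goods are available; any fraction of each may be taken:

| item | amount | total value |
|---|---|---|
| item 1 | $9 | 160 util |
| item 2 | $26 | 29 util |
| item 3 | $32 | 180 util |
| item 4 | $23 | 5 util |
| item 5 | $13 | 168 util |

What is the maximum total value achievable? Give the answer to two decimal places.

Take in order of value per unit:
- item 1 (160/9 per unit): all 9 → value 160, running total 160.00
- item 5 (168/13 per unit): all 13 → value 168, running total 328.00
- item 3 (180/32 per unit): 3 of 32 → value 3×180/32 = 16.8750, running total 344.88
Total 344.88.

344.88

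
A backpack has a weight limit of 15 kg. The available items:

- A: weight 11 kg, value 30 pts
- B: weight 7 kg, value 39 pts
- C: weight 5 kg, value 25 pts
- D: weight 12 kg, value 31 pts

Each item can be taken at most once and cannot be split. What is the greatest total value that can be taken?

Check high-value combinations within 15 kg:
- B+C: weight 7+5=12, value 39+25=64
- B: weight 7, value 39
- D: weight 12, value 31
- A: weight 11, value 30
Best: 64 pts.

64 pts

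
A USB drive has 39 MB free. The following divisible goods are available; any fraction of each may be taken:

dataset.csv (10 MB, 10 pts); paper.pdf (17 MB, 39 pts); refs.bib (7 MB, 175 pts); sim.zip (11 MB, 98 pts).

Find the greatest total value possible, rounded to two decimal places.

316.00

Take in order of value per unit:
- refs.bib (175/7 per unit): all 7 → value 175, running total 175.00
- sim.zip (98/11 per unit): all 11 → value 98, running total 273.00
- paper.pdf (39/17 per unit): all 17 → value 39, running total 312.00
- dataset.csv (10/10 per unit): 4 of 10 → value 4×10/10 = 4.0000, running total 316.00
Total 316.00.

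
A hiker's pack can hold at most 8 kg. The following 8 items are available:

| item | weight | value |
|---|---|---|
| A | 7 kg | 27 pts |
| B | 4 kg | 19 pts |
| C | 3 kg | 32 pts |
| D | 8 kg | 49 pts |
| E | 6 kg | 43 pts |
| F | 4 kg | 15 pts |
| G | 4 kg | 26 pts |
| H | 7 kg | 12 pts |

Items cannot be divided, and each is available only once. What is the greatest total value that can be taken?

Check high-value combinations within 8 kg:
- C+G: weight 3+4=7, value 32+26=58
- B+C: weight 4+3=7, value 19+32=51
- D: weight 8, value 49
- C+F: weight 3+4=7, value 32+15=47
Best: 58 pts.

58 pts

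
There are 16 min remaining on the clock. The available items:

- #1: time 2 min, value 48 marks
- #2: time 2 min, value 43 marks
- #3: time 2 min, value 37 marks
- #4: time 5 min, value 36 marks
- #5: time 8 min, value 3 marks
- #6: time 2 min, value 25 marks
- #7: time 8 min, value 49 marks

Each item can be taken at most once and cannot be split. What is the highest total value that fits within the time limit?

Check high-value combinations within 16 min:
- #1+#2+#3+#6+#7: time 2+2+2+2+8=16, value 48+43+37+25+49=202
- #1+#2+#3+#4+#6: time 2+2+2+5+2=13, value 48+43+37+36+25=189
- #1+#2+#3+#7: time 2+2+2+8=14, value 48+43+37+49=177
- #1+#2+#6+#7: time 2+2+2+8=14, value 48+43+25+49=165
Best: 202 marks.

202 marks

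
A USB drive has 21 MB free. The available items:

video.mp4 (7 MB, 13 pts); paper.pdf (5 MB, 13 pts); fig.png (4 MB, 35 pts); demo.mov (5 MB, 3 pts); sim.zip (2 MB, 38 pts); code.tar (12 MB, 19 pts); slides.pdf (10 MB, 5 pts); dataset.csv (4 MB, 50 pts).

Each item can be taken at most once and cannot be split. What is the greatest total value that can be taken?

Check high-value combinations within 21 MB:
- paper.pdf+fig.png+demo.mov+sim.zip+dataset.csv: size 5+4+5+2+4=20, value 13+35+3+38+50=139
- paper.pdf+fig.png+sim.zip+dataset.csv: size 5+4+2+4=15, value 13+35+38+50=136
- video.mp4+fig.png+sim.zip+dataset.csv: size 7+4+2+4=17, value 13+35+38+50=136
- fig.png+sim.zip+slides.pdf+dataset.csv: size 4+2+10+4=20, value 35+38+5+50=128
- fig.png+demo.mov+sim.zip+dataset.csv: size 4+5+2+4=15, value 35+3+38+50=126
Best: 139 pts.

139 pts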